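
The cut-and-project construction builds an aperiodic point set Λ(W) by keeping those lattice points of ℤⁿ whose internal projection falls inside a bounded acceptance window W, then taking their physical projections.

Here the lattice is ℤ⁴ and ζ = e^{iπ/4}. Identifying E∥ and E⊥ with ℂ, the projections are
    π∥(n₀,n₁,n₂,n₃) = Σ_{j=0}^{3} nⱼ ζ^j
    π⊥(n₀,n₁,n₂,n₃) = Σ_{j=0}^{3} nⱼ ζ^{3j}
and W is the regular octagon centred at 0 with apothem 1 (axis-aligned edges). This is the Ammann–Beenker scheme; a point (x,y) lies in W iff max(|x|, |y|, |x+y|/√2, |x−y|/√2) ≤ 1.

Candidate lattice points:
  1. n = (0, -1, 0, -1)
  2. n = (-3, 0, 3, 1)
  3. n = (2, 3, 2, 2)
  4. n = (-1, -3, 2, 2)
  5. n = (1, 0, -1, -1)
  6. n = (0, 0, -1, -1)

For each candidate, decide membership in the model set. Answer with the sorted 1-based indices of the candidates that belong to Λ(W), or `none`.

5, 6

Internal map: ζ^{3j} for j=0..3 gives (1,0), (−√2/2,√2/2), (0,−1), (√2/2,√2/2).
#1 (0, -1, 0, -1): internal (0.0000, -1.4142); octagon support 1.4142 vs apothem 1 → ∉ W
#2 (-3, 0, 3, 1): internal (-2.2929, -2.2929); octagon support 3.2426 vs apothem 1 → ∉ W
#3 (2, 3, 2, 2): internal (1.2929, 1.5355); octagon support 2.0000 vs apothem 1 → ∉ W
#4 (-1, -3, 2, 2): internal (2.5355, -2.7071); octagon support 3.7071 vs apothem 1 → ∉ W
#5 (1, 0, -1, -1): internal (0.2929, 0.2929); octagon support 0.4142 vs apothem 1 → ∈ W
#6 (0, 0, -1, -1): internal (-0.7071, 0.2929); octagon support 0.7071 vs apothem 1 → ∈ W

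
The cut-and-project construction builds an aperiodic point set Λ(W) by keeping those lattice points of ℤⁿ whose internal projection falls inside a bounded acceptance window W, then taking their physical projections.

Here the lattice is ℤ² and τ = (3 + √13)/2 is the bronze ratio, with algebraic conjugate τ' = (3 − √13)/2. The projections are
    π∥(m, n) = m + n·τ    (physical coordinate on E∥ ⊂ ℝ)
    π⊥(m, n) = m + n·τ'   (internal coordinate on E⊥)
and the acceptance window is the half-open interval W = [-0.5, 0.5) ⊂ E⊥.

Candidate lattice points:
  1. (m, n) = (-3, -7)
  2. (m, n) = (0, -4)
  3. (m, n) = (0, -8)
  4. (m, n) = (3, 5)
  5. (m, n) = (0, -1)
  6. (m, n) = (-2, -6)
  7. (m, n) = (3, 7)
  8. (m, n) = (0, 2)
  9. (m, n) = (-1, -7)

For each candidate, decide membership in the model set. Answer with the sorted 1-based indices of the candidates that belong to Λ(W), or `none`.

5, 6

Numerically τ ≈ 3.30278 and τ' = −1/τ ≈ -0.30278.
candidate 1: (m,n)=(-3,-7) → π∥ = -3-7·τ ≈ -26.11943, π⊥ = -3-7·τ' ≈ -0.88057 ∉ [-0.5, 0.5) ⇒ out
candidate 2: (m,n)=(0,-4) → π∥ = 0-4·τ ≈ -13.21110, π⊥ = 0-4·τ' ≈ 1.21110 ∉ [-0.5, 0.5) ⇒ out
candidate 3: (m,n)=(0,-8) → π∥ = 0-8·τ ≈ -26.42221, π⊥ = 0-8·τ' ≈ 2.42221 ∉ [-0.5, 0.5) ⇒ out
candidate 4: (m,n)=(3,5) → π∥ = 3+5·τ ≈ 19.51388, π⊥ = 3+5·τ' ≈ 1.48612 ∉ [-0.5, 0.5) ⇒ out
candidate 5: (m,n)=(0,-1) → π∥ = 0-1·τ ≈ -3.30278, π⊥ = 0-1·τ' ≈ 0.30278 ∈ [-0.5, 0.5) ⇒ IN Λ
candidate 6: (m,n)=(-2,-6) → π∥ = -2-6·τ ≈ -21.81665, π⊥ = -2-6·τ' ≈ -0.18335 ∈ [-0.5, 0.5) ⇒ IN Λ
candidate 7: (m,n)=(3,7) → π∥ = 3+7·τ ≈ 26.11943, π⊥ = 3+7·τ' ≈ 0.88057 ∉ [-0.5, 0.5) ⇒ out
candidate 8: (m,n)=(0,2) → π∥ = 0+2·τ ≈ 6.60555, π⊥ = 0+2·τ' ≈ -0.60555 ∉ [-0.5, 0.5) ⇒ out
candidate 9: (m,n)=(-1,-7) → π∥ = -1-7·τ ≈ -24.11943, π⊥ = -1-7·τ' ≈ 1.11943 ∉ [-0.5, 0.5) ⇒ out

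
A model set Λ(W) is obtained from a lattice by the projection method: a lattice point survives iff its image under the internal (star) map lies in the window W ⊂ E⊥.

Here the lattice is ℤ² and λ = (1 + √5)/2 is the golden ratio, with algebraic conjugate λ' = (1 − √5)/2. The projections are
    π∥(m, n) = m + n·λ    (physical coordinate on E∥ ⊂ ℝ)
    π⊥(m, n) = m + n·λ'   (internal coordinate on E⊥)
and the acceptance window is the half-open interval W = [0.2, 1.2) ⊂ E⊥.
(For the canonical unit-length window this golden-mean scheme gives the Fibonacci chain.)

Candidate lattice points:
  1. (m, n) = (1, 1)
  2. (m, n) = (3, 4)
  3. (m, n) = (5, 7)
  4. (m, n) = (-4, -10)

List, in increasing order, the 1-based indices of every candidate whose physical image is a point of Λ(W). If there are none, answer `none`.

1, 2, 3

Numerically λ ≈ 1.618034 and λ' = −1/λ ≈ -0.618034.
[1] lift (1,1): star map gives 0.381966; window check 0.2 ≤ 0.381966 < 1.2 is true → IN Λ
[2] lift (3,4): star map gives 0.527864; window check 0.2 ≤ 0.527864 < 1.2 is true → IN Λ
[3] lift (5,7): star map gives 0.673762; window check 0.2 ≤ 0.673762 < 1.2 is true → IN Λ
[4] lift (-4,-10): star map gives 2.180340; window check 0.2 ≤ 2.180340 < 1.2 is false → out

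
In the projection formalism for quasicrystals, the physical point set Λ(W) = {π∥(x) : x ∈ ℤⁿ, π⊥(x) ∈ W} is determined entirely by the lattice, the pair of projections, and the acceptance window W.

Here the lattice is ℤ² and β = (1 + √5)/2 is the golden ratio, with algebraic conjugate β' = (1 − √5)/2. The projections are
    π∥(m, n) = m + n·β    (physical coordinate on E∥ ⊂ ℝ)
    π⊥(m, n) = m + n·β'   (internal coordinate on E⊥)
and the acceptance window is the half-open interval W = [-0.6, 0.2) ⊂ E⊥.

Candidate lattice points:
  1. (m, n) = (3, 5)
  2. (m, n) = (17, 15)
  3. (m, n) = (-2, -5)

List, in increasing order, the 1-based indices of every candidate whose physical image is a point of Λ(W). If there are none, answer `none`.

1

Compute β' = (1−√5)/2 = -0.61803, so π⊥(m,n) = m -0.61803·n.
#1 (3,5): internal coord 3 + (5)·β' = -0.09017; -0.09017 ∈ [-0.6, 0.2) → IN Λ
#2 (17,15): internal coord 17 + (15)·β' = +7.72949; +7.72949 ∉ [-0.6, 0.2) → out
#3 (-2,-5): internal coord -2 + (-5)·β' = +1.09017; +1.09017 ∉ [-0.6, 0.2) → out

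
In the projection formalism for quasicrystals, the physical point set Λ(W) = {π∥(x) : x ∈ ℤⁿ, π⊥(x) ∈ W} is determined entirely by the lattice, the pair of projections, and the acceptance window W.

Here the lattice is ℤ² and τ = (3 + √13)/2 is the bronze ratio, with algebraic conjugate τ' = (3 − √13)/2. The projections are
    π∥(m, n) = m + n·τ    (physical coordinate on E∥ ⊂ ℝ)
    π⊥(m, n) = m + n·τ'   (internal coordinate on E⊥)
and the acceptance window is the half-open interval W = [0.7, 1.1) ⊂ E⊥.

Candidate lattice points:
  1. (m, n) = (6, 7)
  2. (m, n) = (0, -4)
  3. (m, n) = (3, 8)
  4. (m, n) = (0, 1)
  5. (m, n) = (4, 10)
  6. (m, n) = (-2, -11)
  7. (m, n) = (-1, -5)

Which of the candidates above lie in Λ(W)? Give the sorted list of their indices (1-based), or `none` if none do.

5

Compute τ' = (3−√13)/2 = -0.3028, so π⊥(m,n) = m -0.3028·n.
#1 (6,7): internal coord 6 + (7)·τ' = +3.8806; +3.8806 ∉ [0.7, 1.1) → out
#2 (0,-4): internal coord 0 + (-4)·τ' = +1.2111; +1.2111 ∉ [0.7, 1.1) → out
#3 (3,8): internal coord 3 + (8)·τ' = +0.5778; +0.5778 ∉ [0.7, 1.1) → out
#4 (0,1): internal coord 0 + (1)·τ' = -0.3028; -0.3028 ∉ [0.7, 1.1) → out
#5 (4,10): internal coord 4 + (10)·τ' = +0.9722; +0.9722 ∈ [0.7, 1.1) → IN Λ
#6 (-2,-11): internal coord -2 + (-11)·τ' = +1.3305; +1.3305 ∉ [0.7, 1.1) → out
#7 (-1,-5): internal coord -1 + (-5)·τ' = +0.5139; +0.5139 ∉ [0.7, 1.1) → out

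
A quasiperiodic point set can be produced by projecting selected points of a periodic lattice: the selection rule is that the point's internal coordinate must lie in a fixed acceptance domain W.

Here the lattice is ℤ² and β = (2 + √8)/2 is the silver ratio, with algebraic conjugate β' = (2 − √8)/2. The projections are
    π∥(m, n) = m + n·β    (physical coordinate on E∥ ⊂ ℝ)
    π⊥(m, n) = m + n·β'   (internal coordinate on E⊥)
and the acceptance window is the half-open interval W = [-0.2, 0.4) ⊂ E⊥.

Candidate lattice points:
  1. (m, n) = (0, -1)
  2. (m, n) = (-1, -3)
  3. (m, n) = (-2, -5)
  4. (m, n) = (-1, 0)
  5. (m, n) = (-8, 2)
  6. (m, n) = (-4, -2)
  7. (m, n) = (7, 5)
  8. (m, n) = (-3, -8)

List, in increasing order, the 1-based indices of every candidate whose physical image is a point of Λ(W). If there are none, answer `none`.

2, 3, 8

Compute β' = (2−√8)/2 = -0.414214, so π⊥(m,n) = m -0.414214·n.
candidate 1: (m,n)=(0,-1) → π∥ = 0-1·β ≈ -2.414214, π⊥ = 0-1·β' ≈ 0.414214 ∉ [-0.2, 0.4) ⇒ out
candidate 2: (m,n)=(-1,-3) → π∥ = -1-3·β ≈ -8.242641, π⊥ = -1-3·β' ≈ 0.242641 ∈ [-0.2, 0.4) ⇒ IN Λ
candidate 3: (m,n)=(-2,-5) → π∥ = -2-5·β ≈ -14.071068, π⊥ = -2-5·β' ≈ 0.071068 ∈ [-0.2, 0.4) ⇒ IN Λ
candidate 4: (m,n)=(-1,0) → π∥ = -1+0·β ≈ -1.000000, π⊥ = -1+0·β' ≈ -1.000000 ∉ [-0.2, 0.4) ⇒ out
candidate 5: (m,n)=(-8,2) → π∥ = -8+2·β ≈ -3.171573, π⊥ = -8+2·β' ≈ -8.828427 ∉ [-0.2, 0.4) ⇒ out
candidate 6: (m,n)=(-4,-2) → π∥ = -4-2·β ≈ -8.828427, π⊥ = -4-2·β' ≈ -3.171573 ∉ [-0.2, 0.4) ⇒ out
candidate 7: (m,n)=(7,5) → π∥ = 7+5·β ≈ 19.071068, π⊥ = 7+5·β' ≈ 4.928932 ∉ [-0.2, 0.4) ⇒ out
candidate 8: (m,n)=(-3,-8) → π∥ = -3-8·β ≈ -22.313708, π⊥ = -3-8·β' ≈ 0.313708 ∈ [-0.2, 0.4) ⇒ IN Λ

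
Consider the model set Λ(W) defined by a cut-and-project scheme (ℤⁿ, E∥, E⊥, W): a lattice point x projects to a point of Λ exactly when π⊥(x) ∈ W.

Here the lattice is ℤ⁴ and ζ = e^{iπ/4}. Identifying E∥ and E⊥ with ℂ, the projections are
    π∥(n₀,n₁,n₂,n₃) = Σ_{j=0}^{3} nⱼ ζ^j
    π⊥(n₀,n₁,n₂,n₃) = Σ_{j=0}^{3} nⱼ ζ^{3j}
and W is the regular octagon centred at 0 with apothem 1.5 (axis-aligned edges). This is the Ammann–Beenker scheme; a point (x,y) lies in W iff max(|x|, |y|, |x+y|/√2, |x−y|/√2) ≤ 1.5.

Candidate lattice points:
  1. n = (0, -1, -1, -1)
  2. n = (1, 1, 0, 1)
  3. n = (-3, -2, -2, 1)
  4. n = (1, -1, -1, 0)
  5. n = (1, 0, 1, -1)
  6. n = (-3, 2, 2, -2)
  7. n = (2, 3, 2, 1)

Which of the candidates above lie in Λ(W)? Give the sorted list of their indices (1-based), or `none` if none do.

1, 7

π⊥(n) = n₀ + n₁ζ³ + n₂ζ⁶ + n₃ζ⁹ where ζ = e^{iπ/4}.
candidate 1: n = (0, -1, -1, -1) → π⊥ ≈ (+0.000000, -0.414214); max(|x|,|y|,|x±y|/√2) = 0.414214 ≤ 1.5 ⇒ ∈ W
candidate 2: n = (1, 1, 0, 1) → π⊥ ≈ (+1.000000, +1.414214); max(|x|,|y|,|x±y|/√2) = 1.707107 > 1.5 ⇒ ∉ W
candidate 3: n = (-3, -2, -2, 1) → π⊥ ≈ (-0.878680, +1.292893); max(|x|,|y|,|x±y|/√2) = 1.535534 > 1.5 ⇒ ∉ W
candidate 4: n = (1, -1, -1, 0) → π⊥ ≈ (+1.707107, +0.292893); max(|x|,|y|,|x±y|/√2) = 1.707107 > 1.5 ⇒ ∉ W
candidate 5: n = (1, 0, 1, -1) → π⊥ ≈ (+0.292893, -1.707107); max(|x|,|y|,|x±y|/√2) = 1.707107 > 1.5 ⇒ ∉ W
candidate 6: n = (-3, 2, 2, -2) → π⊥ ≈ (-5.828427, -2.000000); max(|x|,|y|,|x±y|/√2) = 5.828427 > 1.5 ⇒ ∉ W
candidate 7: n = (2, 3, 2, 1) → π⊥ ≈ (+0.585786, +0.828427); max(|x|,|y|,|x±y|/√2) = 1.000000 ≤ 1.5 ⇒ ∈ W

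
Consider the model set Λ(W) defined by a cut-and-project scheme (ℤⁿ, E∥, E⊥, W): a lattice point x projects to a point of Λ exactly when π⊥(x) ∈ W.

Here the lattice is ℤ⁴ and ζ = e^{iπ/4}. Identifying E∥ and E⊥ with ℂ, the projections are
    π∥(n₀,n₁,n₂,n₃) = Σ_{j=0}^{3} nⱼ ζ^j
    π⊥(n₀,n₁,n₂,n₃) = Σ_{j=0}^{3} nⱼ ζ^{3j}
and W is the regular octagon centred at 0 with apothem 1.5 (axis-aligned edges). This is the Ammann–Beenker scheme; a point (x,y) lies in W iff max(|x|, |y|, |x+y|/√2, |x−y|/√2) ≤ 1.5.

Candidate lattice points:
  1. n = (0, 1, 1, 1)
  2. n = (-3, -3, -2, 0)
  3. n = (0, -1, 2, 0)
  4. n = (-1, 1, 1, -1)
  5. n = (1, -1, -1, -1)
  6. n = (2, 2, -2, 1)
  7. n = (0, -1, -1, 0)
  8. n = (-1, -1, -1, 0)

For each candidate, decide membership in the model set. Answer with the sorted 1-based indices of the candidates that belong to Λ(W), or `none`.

1, 2, 5, 7, 8

π⊥(n) = n₀ + n₁ζ³ + n₂ζ⁶ + n₃ζ⁹ where ζ = e^{iπ/4}.
candidate 1: n = (0, 1, 1, 1) → π⊥ ≈ (+0.00000, +0.41421); max(|x|,|y|,|x±y|/√2) = 0.41421 ≤ 1.5 ⇒ ∈ W
candidate 2: n = (-3, -3, -2, 0) → π⊥ ≈ (-0.87868, -0.12132); max(|x|,|y|,|x±y|/√2) = 0.87868 ≤ 1.5 ⇒ ∈ W
candidate 3: n = (0, -1, 2, 0) → π⊥ ≈ (+0.70711, -2.70711); max(|x|,|y|,|x±y|/√2) = 2.70711 > 1.5 ⇒ ∉ W
candidate 4: n = (-1, 1, 1, -1) → π⊥ ≈ (-2.41421, -1.00000); max(|x|,|y|,|x±y|/√2) = 2.41421 > 1.5 ⇒ ∉ W
candidate 5: n = (1, -1, -1, -1) → π⊥ ≈ (+1.00000, -0.41421); max(|x|,|y|,|x±y|/√2) = 1.00000 ≤ 1.5 ⇒ ∈ W
candidate 6: n = (2, 2, -2, 1) → π⊥ ≈ (+1.29289, +4.12132); max(|x|,|y|,|x±y|/√2) = 4.12132 > 1.5 ⇒ ∉ W
candidate 7: n = (0, -1, -1, 0) → π⊥ ≈ (+0.70711, +0.29289); max(|x|,|y|,|x±y|/√2) = 0.70711 ≤ 1.5 ⇒ ∈ W
candidate 8: n = (-1, -1, -1, 0) → π⊥ ≈ (-0.29289, +0.29289); max(|x|,|y|,|x±y|/√2) = 0.41421 ≤ 1.5 ⇒ ∈ W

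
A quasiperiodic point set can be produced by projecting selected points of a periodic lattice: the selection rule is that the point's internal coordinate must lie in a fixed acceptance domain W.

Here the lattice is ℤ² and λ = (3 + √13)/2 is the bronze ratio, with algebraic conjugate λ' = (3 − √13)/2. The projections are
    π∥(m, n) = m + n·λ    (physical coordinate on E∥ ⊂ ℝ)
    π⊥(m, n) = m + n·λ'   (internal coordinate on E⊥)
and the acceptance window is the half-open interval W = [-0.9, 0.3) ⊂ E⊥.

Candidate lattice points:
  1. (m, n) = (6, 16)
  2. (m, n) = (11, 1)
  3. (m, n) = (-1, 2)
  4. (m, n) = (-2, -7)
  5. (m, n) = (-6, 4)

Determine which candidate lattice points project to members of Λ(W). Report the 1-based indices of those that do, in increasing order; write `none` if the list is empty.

λ' = (3−√13)/2 ≈ -0.3028.
#1 (6,16): internal coord 6 + (16)·λ' = +1.1556; +1.1556 ∉ [-0.9, 0.3) → out
#2 (11,1): internal coord 11 + (1)·λ' = +10.6972; +10.6972 ∉ [-0.9, 0.3) → out
#3 (-1,2): internal coord -1 + (2)·λ' = -1.6056; -1.6056 ∉ [-0.9, 0.3) → out
#4 (-2,-7): internal coord -2 + (-7)·λ' = +0.1194; +0.1194 ∈ [-0.9, 0.3) → IN Λ
#5 (-6,4): internal coord -6 + (4)·λ' = -7.2111; -7.2111 ∉ [-0.9, 0.3) → out

4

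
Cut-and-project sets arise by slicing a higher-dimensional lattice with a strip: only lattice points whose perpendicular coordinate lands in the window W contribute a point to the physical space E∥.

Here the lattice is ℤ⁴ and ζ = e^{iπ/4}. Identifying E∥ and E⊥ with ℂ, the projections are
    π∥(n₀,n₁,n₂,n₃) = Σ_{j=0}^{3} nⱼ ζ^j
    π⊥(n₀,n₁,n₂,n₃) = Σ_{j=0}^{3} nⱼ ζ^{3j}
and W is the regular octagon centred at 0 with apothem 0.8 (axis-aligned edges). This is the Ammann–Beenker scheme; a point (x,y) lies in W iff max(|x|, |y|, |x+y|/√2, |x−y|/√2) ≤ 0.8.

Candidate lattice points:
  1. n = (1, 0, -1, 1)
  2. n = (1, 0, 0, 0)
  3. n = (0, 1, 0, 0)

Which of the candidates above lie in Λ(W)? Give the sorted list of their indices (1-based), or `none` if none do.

none

Internal map: ζ^{3j} for j=0..3 gives (1,0), (−√2/2,√2/2), (0,−1), (√2/2,√2/2).
candidate 1: n = (1, 0, -1, 1) → π⊥ ≈ (+1.7071, +1.7071); max(|x|,|y|,|x±y|/√2) = 2.4142 > 0.8 ⇒ ∉ W
candidate 2: n = (1, 0, 0, 0) → π⊥ ≈ (+1.0000, +0.0000); max(|x|,|y|,|x±y|/√2) = 1.0000 > 0.8 ⇒ ∉ W
candidate 3: n = (0, 1, 0, 0) → π⊥ ≈ (-0.7071, +0.7071); max(|x|,|y|,|x±y|/√2) = 1.0000 > 0.8 ⇒ ∉ W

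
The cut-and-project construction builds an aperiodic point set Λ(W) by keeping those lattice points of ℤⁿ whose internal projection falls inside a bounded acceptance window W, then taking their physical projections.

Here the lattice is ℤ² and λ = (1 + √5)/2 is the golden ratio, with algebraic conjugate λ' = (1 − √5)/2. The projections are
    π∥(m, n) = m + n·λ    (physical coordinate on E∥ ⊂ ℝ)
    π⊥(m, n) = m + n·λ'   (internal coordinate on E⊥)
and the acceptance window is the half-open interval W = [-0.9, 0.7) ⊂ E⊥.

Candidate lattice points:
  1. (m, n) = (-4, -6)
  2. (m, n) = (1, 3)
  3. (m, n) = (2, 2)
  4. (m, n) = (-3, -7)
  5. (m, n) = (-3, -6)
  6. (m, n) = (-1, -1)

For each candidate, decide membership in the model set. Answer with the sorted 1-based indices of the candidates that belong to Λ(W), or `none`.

1, 2, 6

Numerically λ ≈ 1.61803 and λ' = −1/λ ≈ -0.61803.
#1 (-4,-6): internal coord -4 + (-6)·λ' = -0.29180; -0.29180 ∈ [-0.9, 0.7) → IN Λ
#2 (1,3): internal coord 1 + (3)·λ' = -0.85410; -0.85410 ∈ [-0.9, 0.7) → IN Λ
#3 (2,2): internal coord 2 + (2)·λ' = +0.76393; +0.76393 ∉ [-0.9, 0.7) → out
#4 (-3,-7): internal coord -3 + (-7)·λ' = +1.32624; +1.32624 ∉ [-0.9, 0.7) → out
#5 (-3,-6): internal coord -3 + (-6)·λ' = +0.70820; +0.70820 ∉ [-0.9, 0.7) → out
#6 (-1,-1): internal coord -1 + (-1)·λ' = -0.38197; -0.38197 ∈ [-0.9, 0.7) → IN Λ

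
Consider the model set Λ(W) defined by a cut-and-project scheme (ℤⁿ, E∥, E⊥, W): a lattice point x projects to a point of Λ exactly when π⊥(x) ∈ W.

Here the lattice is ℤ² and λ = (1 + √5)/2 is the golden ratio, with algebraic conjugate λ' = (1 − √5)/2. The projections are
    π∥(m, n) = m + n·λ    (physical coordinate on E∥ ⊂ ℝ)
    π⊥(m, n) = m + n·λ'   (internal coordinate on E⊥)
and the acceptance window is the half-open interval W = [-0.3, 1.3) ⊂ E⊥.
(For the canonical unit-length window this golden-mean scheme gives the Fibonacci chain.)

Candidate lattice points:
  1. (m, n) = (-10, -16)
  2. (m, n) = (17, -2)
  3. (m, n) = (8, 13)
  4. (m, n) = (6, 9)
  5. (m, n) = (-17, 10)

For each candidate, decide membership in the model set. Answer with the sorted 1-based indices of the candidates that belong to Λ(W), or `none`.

Compute λ' = (1−√5)/2 = -0.6180, so π⊥(m,n) = m -0.6180·n.
candidate 1: (m,n)=(-10,-16) → π∥ = -10-16·λ ≈ -35.8885, π⊥ = -10-16·λ' ≈ -0.1115 ∈ [-0.3, 1.3) ⇒ IN Λ
candidate 2: (m,n)=(17,-2) → π∥ = 17-2·λ ≈ 13.7639, π⊥ = 17-2·λ' ≈ 18.2361 ∉ [-0.3, 1.3) ⇒ out
candidate 3: (m,n)=(8,13) → π∥ = 8+13·λ ≈ 29.0344, π⊥ = 8+13·λ' ≈ -0.0344 ∈ [-0.3, 1.3) ⇒ IN Λ
candidate 4: (m,n)=(6,9) → π∥ = 6+9·λ ≈ 20.5623, π⊥ = 6+9·λ' ≈ 0.4377 ∈ [-0.3, 1.3) ⇒ IN Λ
candidate 5: (m,n)=(-17,10) → π∥ = -17+10·λ ≈ -0.8197, π⊥ = -17+10·λ' ≈ -23.1803 ∉ [-0.3, 1.3) ⇒ out

1, 3, 4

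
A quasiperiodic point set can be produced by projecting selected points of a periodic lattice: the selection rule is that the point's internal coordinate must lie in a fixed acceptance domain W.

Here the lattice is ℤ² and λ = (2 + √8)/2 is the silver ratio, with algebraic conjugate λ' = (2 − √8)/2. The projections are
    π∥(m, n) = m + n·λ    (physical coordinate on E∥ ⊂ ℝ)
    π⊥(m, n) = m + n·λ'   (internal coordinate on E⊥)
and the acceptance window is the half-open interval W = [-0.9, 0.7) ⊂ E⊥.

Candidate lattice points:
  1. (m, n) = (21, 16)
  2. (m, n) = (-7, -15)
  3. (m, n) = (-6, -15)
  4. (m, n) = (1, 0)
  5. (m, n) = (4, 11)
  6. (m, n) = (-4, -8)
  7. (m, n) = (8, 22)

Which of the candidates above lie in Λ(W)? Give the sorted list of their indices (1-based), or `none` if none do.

Compute λ' = (2−√8)/2 = -0.4142, so π⊥(m,n) = m -0.4142·n.
candidate 1: (m,n)=(21,16) → π∥ = 21+16·λ ≈ 59.6274, π⊥ = 21+16·λ' ≈ 14.3726 ∉ [-0.9, 0.7) ⇒ out
candidate 2: (m,n)=(-7,-15) → π∥ = -7-15·λ ≈ -43.2132, π⊥ = -7-15·λ' ≈ -0.7868 ∈ [-0.9, 0.7) ⇒ IN Λ
candidate 3: (m,n)=(-6,-15) → π∥ = -6-15·λ ≈ -42.2132, π⊥ = -6-15·λ' ≈ 0.2132 ∈ [-0.9, 0.7) ⇒ IN Λ
candidate 4: (m,n)=(1,0) → π∥ = 1+0·λ ≈ 1.0000, π⊥ = 1+0·λ' ≈ 1.0000 ∉ [-0.9, 0.7) ⇒ out
candidate 5: (m,n)=(4,11) → π∥ = 4+11·λ ≈ 30.5563, π⊥ = 4+11·λ' ≈ -0.5563 ∈ [-0.9, 0.7) ⇒ IN Λ
candidate 6: (m,n)=(-4,-8) → π∥ = -4-8·λ ≈ -23.3137, π⊥ = -4-8·λ' ≈ -0.6863 ∈ [-0.9, 0.7) ⇒ IN Λ
candidate 7: (m,n)=(8,22) → π∥ = 8+22·λ ≈ 61.1127, π⊥ = 8+22·λ' ≈ -1.1127 ∉ [-0.9, 0.7) ⇒ out

2, 3, 5, 6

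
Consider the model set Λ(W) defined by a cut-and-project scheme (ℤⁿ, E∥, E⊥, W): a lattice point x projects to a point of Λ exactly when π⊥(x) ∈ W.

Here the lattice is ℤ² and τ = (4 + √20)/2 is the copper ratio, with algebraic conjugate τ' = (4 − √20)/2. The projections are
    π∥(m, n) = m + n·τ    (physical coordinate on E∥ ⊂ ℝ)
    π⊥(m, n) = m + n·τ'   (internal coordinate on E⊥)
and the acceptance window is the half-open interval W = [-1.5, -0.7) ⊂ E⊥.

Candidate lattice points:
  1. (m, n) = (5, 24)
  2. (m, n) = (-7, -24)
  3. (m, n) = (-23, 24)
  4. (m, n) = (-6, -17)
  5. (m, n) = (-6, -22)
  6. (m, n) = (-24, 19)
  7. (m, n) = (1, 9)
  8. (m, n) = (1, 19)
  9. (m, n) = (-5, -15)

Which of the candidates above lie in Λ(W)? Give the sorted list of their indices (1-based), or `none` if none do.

2, 5, 7, 9

Numerically τ ≈ 4.236068 and τ' = −1/τ ≈ -0.236068.
[1] lift (5,24): star map gives -0.665631; window check -1.5 ≤ -0.665631 < -0.7 is false → out
[2] lift (-7,-24): star map gives -1.334369; window check -1.5 ≤ -1.334369 < -0.7 is true → IN Λ
[3] lift (-23,24): star map gives -28.665631; window check -1.5 ≤ -28.665631 < -0.7 is false → out
[4] lift (-6,-17): star map gives -1.986844; window check -1.5 ≤ -1.986844 < -0.7 is false → out
[5] lift (-6,-22): star map gives -0.806504; window check -1.5 ≤ -0.806504 < -0.7 is true → IN Λ
[6] lift (-24,19): star map gives -28.485292; window check -1.5 ≤ -28.485292 < -0.7 is false → out
[7] lift (1,9): star map gives -1.124612; window check -1.5 ≤ -1.124612 < -0.7 is true → IN Λ
[8] lift (1,19): star map gives -3.485292; window check -1.5 ≤ -3.485292 < -0.7 is false → out
[9] lift (-5,-15): star map gives -1.458980; window check -1.5 ≤ -1.458980 < -0.7 is true → IN Λ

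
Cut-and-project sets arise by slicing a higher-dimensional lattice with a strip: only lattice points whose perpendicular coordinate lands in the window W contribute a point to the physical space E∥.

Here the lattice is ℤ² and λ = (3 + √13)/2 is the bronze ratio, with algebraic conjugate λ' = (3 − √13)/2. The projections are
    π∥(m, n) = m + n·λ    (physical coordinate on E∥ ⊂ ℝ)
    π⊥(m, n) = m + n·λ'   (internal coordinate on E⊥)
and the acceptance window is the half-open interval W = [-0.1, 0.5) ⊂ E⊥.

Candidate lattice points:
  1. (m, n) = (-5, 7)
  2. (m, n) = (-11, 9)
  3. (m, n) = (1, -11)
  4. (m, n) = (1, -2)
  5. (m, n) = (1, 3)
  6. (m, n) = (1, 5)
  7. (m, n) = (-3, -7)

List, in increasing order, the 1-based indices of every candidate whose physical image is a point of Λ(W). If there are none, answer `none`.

Numerically λ ≈ 3.30278 and λ' = −1/λ ≈ -0.30278.
candidate 1: (m,n)=(-5,7) → π∥ = -5+7·λ ≈ 18.11943, π⊥ = -5+7·λ' ≈ -7.11943 ∉ [-0.1, 0.5) ⇒ out
candidate 2: (m,n)=(-11,9) → π∥ = -11+9·λ ≈ 18.72498, π⊥ = -11+9·λ' ≈ -13.72498 ∉ [-0.1, 0.5) ⇒ out
candidate 3: (m,n)=(1,-11) → π∥ = 1-11·λ ≈ -35.33053, π⊥ = 1-11·λ' ≈ 4.33053 ∉ [-0.1, 0.5) ⇒ out
candidate 4: (m,n)=(1,-2) → π∥ = 1-2·λ ≈ -5.60555, π⊥ = 1-2·λ' ≈ 1.60555 ∉ [-0.1, 0.5) ⇒ out
candidate 5: (m,n)=(1,3) → π∥ = 1+3·λ ≈ 10.90833, π⊥ = 1+3·λ' ≈ 0.09167 ∈ [-0.1, 0.5) ⇒ IN Λ
candidate 6: (m,n)=(1,5) → π∥ = 1+5·λ ≈ 17.51388, π⊥ = 1+5·λ' ≈ -0.51388 ∉ [-0.1, 0.5) ⇒ out
candidate 7: (m,n)=(-3,-7) → π∥ = -3-7·λ ≈ -26.11943, π⊥ = -3-7·λ' ≈ -0.88057 ∉ [-0.1, 0.5) ⇒ out

5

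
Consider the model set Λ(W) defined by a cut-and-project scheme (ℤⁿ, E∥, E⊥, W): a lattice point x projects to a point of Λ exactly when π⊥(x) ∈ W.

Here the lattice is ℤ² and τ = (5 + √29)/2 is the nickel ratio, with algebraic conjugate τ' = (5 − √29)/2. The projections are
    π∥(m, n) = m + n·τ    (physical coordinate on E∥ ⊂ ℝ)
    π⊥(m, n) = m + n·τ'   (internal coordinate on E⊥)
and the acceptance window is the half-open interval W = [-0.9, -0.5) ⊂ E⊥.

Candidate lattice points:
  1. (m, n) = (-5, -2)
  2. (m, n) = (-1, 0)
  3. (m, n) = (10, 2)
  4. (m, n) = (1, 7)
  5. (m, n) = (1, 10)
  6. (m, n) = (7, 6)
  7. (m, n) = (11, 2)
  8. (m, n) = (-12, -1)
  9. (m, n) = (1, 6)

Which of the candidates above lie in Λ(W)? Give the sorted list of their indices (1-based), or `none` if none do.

τ' = (5−√29)/2 ≈ -0.1926.
#1 (-5,-2): internal coord -5 + (-2)·τ' = -4.6148; -4.6148 ∉ [-0.9, -0.5) → out
#2 (-1,0): internal coord -1 + (0)·τ' = -1.0000; -1.0000 ∉ [-0.9, -0.5) → out
#3 (10,2): internal coord 10 + (2)·τ' = +9.6148; +9.6148 ∉ [-0.9, -0.5) → out
#4 (1,7): internal coord 1 + (7)·τ' = -0.3481; -0.3481 ∉ [-0.9, -0.5) → out
#5 (1,10): internal coord 1 + (10)·τ' = -0.9258; -0.9258 ∉ [-0.9, -0.5) → out
#6 (7,6): internal coord 7 + (6)·τ' = +5.8445; +5.8445 ∉ [-0.9, -0.5) → out
#7 (11,2): internal coord 11 + (2)·τ' = +10.6148; +10.6148 ∉ [-0.9, -0.5) → out
#8 (-12,-1): internal coord -12 + (-1)·τ' = -11.8074; -11.8074 ∉ [-0.9, -0.5) → out
#9 (1,6): internal coord 1 + (6)·τ' = -0.1555; -0.1555 ∉ [-0.9, -0.5) → out

none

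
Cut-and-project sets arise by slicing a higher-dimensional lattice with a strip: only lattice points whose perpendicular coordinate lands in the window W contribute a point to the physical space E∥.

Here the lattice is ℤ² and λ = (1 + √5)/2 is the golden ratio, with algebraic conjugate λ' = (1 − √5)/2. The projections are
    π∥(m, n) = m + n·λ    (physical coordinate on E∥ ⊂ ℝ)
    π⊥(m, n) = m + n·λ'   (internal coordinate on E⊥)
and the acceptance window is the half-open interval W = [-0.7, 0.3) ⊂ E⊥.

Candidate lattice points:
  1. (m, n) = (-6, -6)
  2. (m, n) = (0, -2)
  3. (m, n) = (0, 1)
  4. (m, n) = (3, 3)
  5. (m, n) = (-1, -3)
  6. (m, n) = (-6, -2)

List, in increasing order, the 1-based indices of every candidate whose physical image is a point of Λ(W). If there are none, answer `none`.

λ' = (1−√5)/2 ≈ -0.61803.
#1 (-6,-6): internal coord -6 + (-6)·λ' = -2.29180; -2.29180 ∉ [-0.7, 0.3) → out
#2 (0,-2): internal coord 0 + (-2)·λ' = +1.23607; +1.23607 ∉ [-0.7, 0.3) → out
#3 (0,1): internal coord 0 + (1)·λ' = -0.61803; -0.61803 ∈ [-0.7, 0.3) → IN Λ
#4 (3,3): internal coord 3 + (3)·λ' = +1.14590; +1.14590 ∉ [-0.7, 0.3) → out
#5 (-1,-3): internal coord -1 + (-3)·λ' = +0.85410; +0.85410 ∉ [-0.7, 0.3) → out
#6 (-6,-2): internal coord -6 + (-2)·λ' = -4.76393; -4.76393 ∉ [-0.7, 0.3) → out

3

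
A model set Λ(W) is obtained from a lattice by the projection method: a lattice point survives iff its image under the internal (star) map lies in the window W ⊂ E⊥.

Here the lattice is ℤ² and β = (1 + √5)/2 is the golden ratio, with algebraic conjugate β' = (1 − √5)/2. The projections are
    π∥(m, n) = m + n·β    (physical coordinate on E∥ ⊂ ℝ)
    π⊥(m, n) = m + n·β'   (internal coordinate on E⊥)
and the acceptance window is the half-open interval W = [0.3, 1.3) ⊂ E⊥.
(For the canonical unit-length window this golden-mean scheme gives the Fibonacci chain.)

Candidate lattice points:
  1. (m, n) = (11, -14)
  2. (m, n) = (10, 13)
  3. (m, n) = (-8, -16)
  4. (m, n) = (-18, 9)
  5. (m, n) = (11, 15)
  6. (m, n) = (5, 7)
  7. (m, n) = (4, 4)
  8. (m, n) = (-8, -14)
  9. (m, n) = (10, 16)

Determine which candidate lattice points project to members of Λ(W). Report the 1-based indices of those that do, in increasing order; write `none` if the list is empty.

Numerically β ≈ 1.6180 and β' = −1/β ≈ -0.6180.
[1] lift (11,-14): star map gives 19.6525; window check 0.3 ≤ 19.6525 < 1.3 is false → out
[2] lift (10,13): star map gives 1.9656; window check 0.3 ≤ 1.9656 < 1.3 is false → out
[3] lift (-8,-16): star map gives 1.8885; window check 0.3 ≤ 1.8885 < 1.3 is false → out
[4] lift (-18,9): star map gives -23.5623; window check 0.3 ≤ -23.5623 < 1.3 is false → out
[5] lift (11,15): star map gives 1.7295; window check 0.3 ≤ 1.7295 < 1.3 is false → out
[6] lift (5,7): star map gives 0.6738; window check 0.3 ≤ 0.6738 < 1.3 is true → IN Λ
[7] lift (4,4): star map gives 1.5279; window check 0.3 ≤ 1.5279 < 1.3 is false → out
[8] lift (-8,-14): star map gives 0.6525; window check 0.3 ≤ 0.6525 < 1.3 is true → IN Λ
[9] lift (10,16): star map gives 0.1115; window check 0.3 ≤ 0.1115 < 1.3 is false → out

6, 8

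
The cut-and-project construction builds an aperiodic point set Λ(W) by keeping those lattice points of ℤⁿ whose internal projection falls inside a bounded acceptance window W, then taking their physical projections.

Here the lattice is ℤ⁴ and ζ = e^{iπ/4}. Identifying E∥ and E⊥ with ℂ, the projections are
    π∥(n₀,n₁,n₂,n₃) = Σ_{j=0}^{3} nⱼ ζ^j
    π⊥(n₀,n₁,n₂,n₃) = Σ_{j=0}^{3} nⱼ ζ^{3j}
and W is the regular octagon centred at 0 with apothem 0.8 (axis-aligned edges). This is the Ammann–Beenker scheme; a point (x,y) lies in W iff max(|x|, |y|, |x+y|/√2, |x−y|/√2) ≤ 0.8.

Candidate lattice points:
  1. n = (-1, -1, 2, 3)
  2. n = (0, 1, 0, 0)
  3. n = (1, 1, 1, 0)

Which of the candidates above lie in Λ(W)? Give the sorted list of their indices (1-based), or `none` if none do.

3

π⊥(n) = n₀ + n₁ζ³ + n₂ζ⁶ + n₃ζ⁹ where ζ = e^{iπ/4}.
candidate 1: n = (-1, -1, 2, 3) → π⊥ ≈ (+1.828427, -0.585786); max(|x|,|y|,|x±y|/√2) = 1.828427 > 0.8 ⇒ ∉ W
candidate 2: n = (0, 1, 0, 0) → π⊥ ≈ (-0.707107, +0.707107); max(|x|,|y|,|x±y|/√2) = 1.000000 > 0.8 ⇒ ∉ W
candidate 3: n = (1, 1, 1, 0) → π⊥ ≈ (+0.292893, -0.292893); max(|x|,|y|,|x±y|/√2) = 0.414214 ≤ 0.8 ⇒ ∈ W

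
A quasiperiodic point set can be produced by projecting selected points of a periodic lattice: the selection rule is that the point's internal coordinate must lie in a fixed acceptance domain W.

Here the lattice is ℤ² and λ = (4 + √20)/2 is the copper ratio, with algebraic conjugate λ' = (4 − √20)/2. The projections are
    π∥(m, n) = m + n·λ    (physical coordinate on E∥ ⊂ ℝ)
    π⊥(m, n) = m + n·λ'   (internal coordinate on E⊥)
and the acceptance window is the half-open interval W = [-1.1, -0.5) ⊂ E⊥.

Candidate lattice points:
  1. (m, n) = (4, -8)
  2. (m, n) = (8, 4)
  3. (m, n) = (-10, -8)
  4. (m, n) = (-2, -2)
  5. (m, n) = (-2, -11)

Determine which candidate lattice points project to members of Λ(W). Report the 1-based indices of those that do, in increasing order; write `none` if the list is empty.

none

Numerically λ ≈ 4.2361 and λ' = −1/λ ≈ -0.2361.
#1 (4,-8): internal coord 4 + (-8)·λ' = +5.8885; +5.8885 ∉ [-1.1, -0.5) → out
#2 (8,4): internal coord 8 + (4)·λ' = +7.0557; +7.0557 ∉ [-1.1, -0.5) → out
#3 (-10,-8): internal coord -10 + (-8)·λ' = -8.1115; -8.1115 ∉ [-1.1, -0.5) → out
#4 (-2,-2): internal coord -2 + (-2)·λ' = -1.5279; -1.5279 ∉ [-1.1, -0.5) → out
#5 (-2,-11): internal coord -2 + (-11)·λ' = +0.5967; +0.5967 ∉ [-1.1, -0.5) → out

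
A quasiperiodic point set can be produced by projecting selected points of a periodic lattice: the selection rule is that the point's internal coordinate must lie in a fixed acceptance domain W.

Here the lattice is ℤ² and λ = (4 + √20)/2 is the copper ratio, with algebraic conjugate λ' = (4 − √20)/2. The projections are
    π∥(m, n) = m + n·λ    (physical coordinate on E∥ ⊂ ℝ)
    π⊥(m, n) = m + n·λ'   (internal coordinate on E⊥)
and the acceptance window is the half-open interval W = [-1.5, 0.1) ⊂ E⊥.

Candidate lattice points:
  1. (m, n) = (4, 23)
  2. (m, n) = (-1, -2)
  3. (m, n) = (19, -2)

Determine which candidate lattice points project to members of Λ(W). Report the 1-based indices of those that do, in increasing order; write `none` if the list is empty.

1, 2

λ' = (4−√20)/2 ≈ -0.23607.
[1] lift (4,23): star map gives -1.42956; window check -1.5 ≤ -1.42956 < 0.1 is true → IN Λ
[2] lift (-1,-2): star map gives -0.52786; window check -1.5 ≤ -0.52786 < 0.1 is true → IN Λ
[3] lift (19,-2): star map gives 19.47214; window check -1.5 ≤ 19.47214 < 0.1 is false → out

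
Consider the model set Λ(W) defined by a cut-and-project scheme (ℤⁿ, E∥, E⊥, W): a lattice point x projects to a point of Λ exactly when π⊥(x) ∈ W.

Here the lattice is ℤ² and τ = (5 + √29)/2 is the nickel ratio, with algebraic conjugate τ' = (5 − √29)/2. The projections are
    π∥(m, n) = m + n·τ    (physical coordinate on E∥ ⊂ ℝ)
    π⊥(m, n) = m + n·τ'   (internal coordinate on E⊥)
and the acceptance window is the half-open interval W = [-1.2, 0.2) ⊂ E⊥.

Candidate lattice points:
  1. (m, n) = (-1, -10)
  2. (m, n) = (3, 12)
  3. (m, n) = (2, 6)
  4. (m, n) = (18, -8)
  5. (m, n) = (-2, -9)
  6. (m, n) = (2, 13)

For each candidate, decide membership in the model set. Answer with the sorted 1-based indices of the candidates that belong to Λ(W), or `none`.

5, 6

Compute τ' = (5−√29)/2 = -0.1926, so π⊥(m,n) = m -0.1926·n.
#1 (-1,-10): internal coord -1 + (-10)·τ' = +0.9258; +0.9258 ∉ [-1.2, 0.2) → out
#2 (3,12): internal coord 3 + (12)·τ' = +0.6890; +0.6890 ∉ [-1.2, 0.2) → out
#3 (2,6): internal coord 2 + (6)·τ' = +0.8445; +0.8445 ∉ [-1.2, 0.2) → out
#4 (18,-8): internal coord 18 + (-8)·τ' = +19.5407; +19.5407 ∉ [-1.2, 0.2) → out
#5 (-2,-9): internal coord -2 + (-9)·τ' = -0.2668; -0.2668 ∈ [-1.2, 0.2) → IN Λ
#6 (2,13): internal coord 2 + (13)·τ' = -0.5036; -0.5036 ∈ [-1.2, 0.2) → IN Λ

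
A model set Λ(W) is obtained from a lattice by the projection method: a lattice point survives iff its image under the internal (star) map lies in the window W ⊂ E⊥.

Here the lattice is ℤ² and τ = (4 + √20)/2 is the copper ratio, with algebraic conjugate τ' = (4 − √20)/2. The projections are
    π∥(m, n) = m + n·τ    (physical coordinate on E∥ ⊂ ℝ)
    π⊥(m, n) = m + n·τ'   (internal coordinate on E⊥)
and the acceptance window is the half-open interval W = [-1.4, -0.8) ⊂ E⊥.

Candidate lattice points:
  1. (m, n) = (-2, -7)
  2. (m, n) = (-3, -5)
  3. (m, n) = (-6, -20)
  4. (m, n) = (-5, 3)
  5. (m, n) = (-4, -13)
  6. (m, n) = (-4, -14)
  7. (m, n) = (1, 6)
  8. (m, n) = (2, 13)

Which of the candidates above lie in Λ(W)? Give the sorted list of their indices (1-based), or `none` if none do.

τ' = (4−√20)/2 ≈ -0.236068.
candidate 1: (m,n)=(-2,-7) → π∥ = -2-7·τ ≈ -31.652476, π⊥ = -2-7·τ' ≈ -0.347524 ∉ [-1.4, -0.8) ⇒ out
candidate 2: (m,n)=(-3,-5) → π∥ = -3-5·τ ≈ -24.180340, π⊥ = -3-5·τ' ≈ -1.819660 ∉ [-1.4, -0.8) ⇒ out
candidate 3: (m,n)=(-6,-20) → π∥ = -6-20·τ ≈ -90.721360, π⊥ = -6-20·τ' ≈ -1.278640 ∈ [-1.4, -0.8) ⇒ IN Λ
candidate 4: (m,n)=(-5,3) → π∥ = -5+3·τ ≈ 7.708204, π⊥ = -5+3·τ' ≈ -5.708204 ∉ [-1.4, -0.8) ⇒ out
candidate 5: (m,n)=(-4,-13) → π∥ = -4-13·τ ≈ -59.068884, π⊥ = -4-13·τ' ≈ -0.931116 ∈ [-1.4, -0.8) ⇒ IN Λ
candidate 6: (m,n)=(-4,-14) → π∥ = -4-14·τ ≈ -63.304952, π⊥ = -4-14·τ' ≈ -0.695048 ∉ [-1.4, -0.8) ⇒ out
candidate 7: (m,n)=(1,6) → π∥ = 1+6·τ ≈ 26.416408, π⊥ = 1+6·τ' ≈ -0.416408 ∉ [-1.4, -0.8) ⇒ out
candidate 8: (m,n)=(2,13) → π∥ = 2+13·τ ≈ 57.068884, π⊥ = 2+13·τ' ≈ -1.068884 ∈ [-1.4, -0.8) ⇒ IN Λ

3, 5, 8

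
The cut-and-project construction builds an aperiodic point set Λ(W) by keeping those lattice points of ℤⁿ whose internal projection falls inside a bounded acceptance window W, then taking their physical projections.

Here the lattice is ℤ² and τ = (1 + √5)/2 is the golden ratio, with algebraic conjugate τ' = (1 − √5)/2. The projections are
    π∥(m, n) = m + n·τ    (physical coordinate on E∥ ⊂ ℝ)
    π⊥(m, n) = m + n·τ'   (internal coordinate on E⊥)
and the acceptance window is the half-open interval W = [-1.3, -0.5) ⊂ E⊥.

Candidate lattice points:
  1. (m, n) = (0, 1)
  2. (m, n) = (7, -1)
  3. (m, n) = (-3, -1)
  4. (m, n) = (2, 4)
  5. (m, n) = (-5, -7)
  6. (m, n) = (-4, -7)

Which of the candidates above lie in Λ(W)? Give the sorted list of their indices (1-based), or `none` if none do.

1, 5

τ' = (1−√5)/2 ≈ -0.61803.
[1] lift (0,1): star map gives -0.61803; window check -1.3 ≤ -0.61803 < -0.5 is true → IN Λ
[2] lift (7,-1): star map gives 7.61803; window check -1.3 ≤ 7.61803 < -0.5 is false → out
[3] lift (-3,-1): star map gives -2.38197; window check -1.3 ≤ -2.38197 < -0.5 is false → out
[4] lift (2,4): star map gives -0.47214; window check -1.3 ≤ -0.47214 < -0.5 is false → out
[5] lift (-5,-7): star map gives -0.67376; window check -1.3 ≤ -0.67376 < -0.5 is true → IN Λ
[6] lift (-4,-7): star map gives 0.32624; window check -1.3 ≤ 0.32624 < -0.5 is false → out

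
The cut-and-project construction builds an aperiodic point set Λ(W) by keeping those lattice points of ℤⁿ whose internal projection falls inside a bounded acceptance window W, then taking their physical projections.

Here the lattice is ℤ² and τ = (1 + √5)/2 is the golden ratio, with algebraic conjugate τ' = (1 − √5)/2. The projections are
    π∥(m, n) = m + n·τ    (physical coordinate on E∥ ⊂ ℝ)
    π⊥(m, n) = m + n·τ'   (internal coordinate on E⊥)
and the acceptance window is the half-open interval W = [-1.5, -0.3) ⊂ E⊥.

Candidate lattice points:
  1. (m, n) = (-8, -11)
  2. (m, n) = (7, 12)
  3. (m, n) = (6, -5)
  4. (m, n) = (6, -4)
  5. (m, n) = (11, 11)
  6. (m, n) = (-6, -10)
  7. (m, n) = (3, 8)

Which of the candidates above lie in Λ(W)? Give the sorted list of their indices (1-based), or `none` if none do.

Compute τ' = (1−√5)/2 = -0.6180, so π⊥(m,n) = m -0.6180·n.
[1] lift (-8,-11): star map gives -1.2016; window check -1.5 ≤ -1.2016 < -0.3 is true → IN Λ
[2] lift (7,12): star map gives -0.4164; window check -1.5 ≤ -0.4164 < -0.3 is true → IN Λ
[3] lift (6,-5): star map gives 9.0902; window check -1.5 ≤ 9.0902 < -0.3 is false → out
[4] lift (6,-4): star map gives 8.4721; window check -1.5 ≤ 8.4721 < -0.3 is false → out
[5] lift (11,11): star map gives 4.2016; window check -1.5 ≤ 4.2016 < -0.3 is false → out
[6] lift (-6,-10): star map gives 0.1803; window check -1.5 ≤ 0.1803 < -0.3 is false → out
[7] lift (3,8): star map gives -1.9443; window check -1.5 ≤ -1.9443 < -0.3 is false → out

1, 2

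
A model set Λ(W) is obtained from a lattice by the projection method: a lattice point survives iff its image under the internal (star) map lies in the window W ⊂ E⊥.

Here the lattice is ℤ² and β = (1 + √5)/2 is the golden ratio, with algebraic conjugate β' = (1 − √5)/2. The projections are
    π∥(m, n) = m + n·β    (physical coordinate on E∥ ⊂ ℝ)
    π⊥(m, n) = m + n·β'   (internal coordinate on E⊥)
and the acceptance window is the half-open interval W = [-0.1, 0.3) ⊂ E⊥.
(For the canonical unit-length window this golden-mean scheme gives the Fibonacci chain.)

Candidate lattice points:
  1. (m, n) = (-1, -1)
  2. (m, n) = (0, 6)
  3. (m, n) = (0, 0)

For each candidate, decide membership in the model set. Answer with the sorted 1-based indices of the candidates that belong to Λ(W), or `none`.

β' = (1−√5)/2 ≈ -0.618034.
candidate 1: (m,n)=(-1,-1) → π∥ = -1-1·β ≈ -2.618034, π⊥ = -1-1·β' ≈ -0.381966 ∉ [-0.1, 0.3) ⇒ out
candidate 2: (m,n)=(0,6) → π∥ = 0+6·β ≈ 9.708204, π⊥ = 0+6·β' ≈ -3.708204 ∉ [-0.1, 0.3) ⇒ out
candidate 3: (m,n)=(0,0) → π∥ = 0+0·β ≈ 0.000000, π⊥ = 0+0·β' ≈ 0.000000 ∈ [-0.1, 0.3) ⇒ IN Λ

3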